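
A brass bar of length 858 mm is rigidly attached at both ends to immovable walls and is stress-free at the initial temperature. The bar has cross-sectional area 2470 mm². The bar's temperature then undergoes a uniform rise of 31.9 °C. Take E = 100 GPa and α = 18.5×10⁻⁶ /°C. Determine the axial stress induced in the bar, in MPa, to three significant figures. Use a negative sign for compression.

-59.0 MPa

Free thermal expansion αLΔT = 18.5e-6 · 858 · 31.9 = 0.5063 mm.
The walls impose strain ε = −(0.5063)/858 = -5.9015e-04; σ = Eε = 100000 · -5.9015e-04 = -59.01 MPa.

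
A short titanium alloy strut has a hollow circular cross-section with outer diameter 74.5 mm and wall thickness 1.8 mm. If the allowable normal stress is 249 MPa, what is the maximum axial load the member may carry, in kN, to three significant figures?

A = 411.1 mm².
P_max = σ_allow · A = 249 · 411.1 = 102400 N = 102.4 kN.

102 kN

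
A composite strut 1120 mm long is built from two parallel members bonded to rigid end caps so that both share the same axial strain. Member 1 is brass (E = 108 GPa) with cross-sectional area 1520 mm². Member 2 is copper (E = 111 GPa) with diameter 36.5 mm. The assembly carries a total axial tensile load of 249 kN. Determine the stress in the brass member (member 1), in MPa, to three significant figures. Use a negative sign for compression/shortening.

95.9 MPa

A_2 = 1046 mm².
Equal strain + equilibrium ⇒ each member carries load in proportion to AE: A₁E₁ = 164200000 N, A₂E₂ = 116100000 N, ΣAE = 280300000 N.
σ₁ = P·E₁/ΣAE = 249000·108000/280300000 = 95.94 MPa.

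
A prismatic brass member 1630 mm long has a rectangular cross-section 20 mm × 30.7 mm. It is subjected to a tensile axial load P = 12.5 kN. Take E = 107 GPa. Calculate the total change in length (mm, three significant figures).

A = 614 mm².
δ_mech = NL/(AE) = 12500·1630/(614·107000) = 0.3101 mm.

0.310 mm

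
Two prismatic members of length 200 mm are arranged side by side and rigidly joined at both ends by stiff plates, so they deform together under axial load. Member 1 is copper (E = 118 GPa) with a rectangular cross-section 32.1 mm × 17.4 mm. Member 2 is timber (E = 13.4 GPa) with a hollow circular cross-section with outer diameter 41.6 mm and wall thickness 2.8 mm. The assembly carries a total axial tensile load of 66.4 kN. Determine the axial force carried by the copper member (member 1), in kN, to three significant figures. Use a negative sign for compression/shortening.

62.1 kN

A_1 = 558.5 mm².
A_2 = 341.3 mm².
Equal strain + equilibrium ⇒ each member carries load in proportion to AE: A₁E₁ = 65910000 N, A₂E₂ = 4573000 N, ΣAE = 70480000 N.
F₁ = P·A₁E₁/ΣAE = 66400·65910000/70480000 = 62090 N.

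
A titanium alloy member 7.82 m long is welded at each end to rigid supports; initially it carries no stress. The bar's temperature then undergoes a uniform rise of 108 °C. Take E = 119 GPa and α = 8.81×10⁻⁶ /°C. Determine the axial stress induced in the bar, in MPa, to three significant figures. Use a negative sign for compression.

Free thermal expansion αLΔT = 8.81e-6 · 7820 · 108 = 7.441 mm.
The walls impose strain ε = −(7.441)/7820 = -9.5148e-04; σ = Eε = 119000 · -9.5148e-04 = -113.2 MPa.

-113 MPa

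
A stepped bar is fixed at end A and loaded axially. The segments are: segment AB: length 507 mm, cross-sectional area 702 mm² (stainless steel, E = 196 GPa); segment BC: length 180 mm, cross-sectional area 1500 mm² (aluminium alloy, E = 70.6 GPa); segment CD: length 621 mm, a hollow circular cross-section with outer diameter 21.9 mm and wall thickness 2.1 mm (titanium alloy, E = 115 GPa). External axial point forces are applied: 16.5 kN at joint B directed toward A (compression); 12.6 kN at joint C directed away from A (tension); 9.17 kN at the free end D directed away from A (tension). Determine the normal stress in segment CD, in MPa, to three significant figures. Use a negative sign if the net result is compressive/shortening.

Internal axial forces (sectioning from the free end, tension +): N_CD = 9.17 kN, N_BC = 21.77 kN, N_AB = 5.27 kN.
A_CD = 130.6 mm².
σ_CD = N_CD/A_CD = 9170/130.6 = 70.2 MPa.

70.2 MPa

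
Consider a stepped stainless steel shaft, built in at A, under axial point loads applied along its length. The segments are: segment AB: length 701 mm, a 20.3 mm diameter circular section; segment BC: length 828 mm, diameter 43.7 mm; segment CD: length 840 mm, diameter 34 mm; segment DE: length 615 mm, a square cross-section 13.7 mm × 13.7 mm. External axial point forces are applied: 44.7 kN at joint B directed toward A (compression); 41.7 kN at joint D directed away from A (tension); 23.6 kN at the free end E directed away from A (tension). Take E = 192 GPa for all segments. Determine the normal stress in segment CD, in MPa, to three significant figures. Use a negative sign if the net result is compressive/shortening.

Internal axial forces (sectioning from the free end, tension +): N_DE = 23.6 kN, N_CD = 65.3 kN, N_BC = 65.3 kN, N_AB = 20.6 kN.
A_CD = 907.9 mm².
σ_CD = N_CD/A_CD = 65300/907.9 = 71.92 MPa.

71.9 MPa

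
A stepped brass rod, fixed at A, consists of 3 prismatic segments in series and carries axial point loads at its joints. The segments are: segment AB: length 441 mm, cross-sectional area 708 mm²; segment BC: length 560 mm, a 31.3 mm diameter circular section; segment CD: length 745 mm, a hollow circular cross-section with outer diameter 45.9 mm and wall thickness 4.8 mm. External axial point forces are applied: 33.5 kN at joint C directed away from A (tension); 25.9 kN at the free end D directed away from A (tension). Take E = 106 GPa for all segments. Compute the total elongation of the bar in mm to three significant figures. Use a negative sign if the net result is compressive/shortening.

Internal axial forces (sectioning from the free end, tension +): N_CD = 25.9 kN, N_BC = 59.4 kN, N_AB = 59.4 kN.
A_BC = 769.4 mm².
A_CD = 619.8 mm².
δ_AB = 59400·441/(708·106000) = 0.349 mm
δ_BC = 59400·560/(769.4·106000) = 0.4078 mm
δ_CD = 25900·745/(619.8·106000) = 0.2937 mm
δ = Σδ_i = 1.051 mm.

1.05 mm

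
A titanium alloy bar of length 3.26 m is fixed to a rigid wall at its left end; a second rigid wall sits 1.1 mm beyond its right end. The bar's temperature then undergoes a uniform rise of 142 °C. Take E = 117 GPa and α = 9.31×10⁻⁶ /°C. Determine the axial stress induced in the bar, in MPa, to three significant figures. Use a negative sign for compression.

-115 MPa

Free thermal expansion αLΔT = 9.31e-6 · 3260 · 142 = 4.31 mm.
The walls engage after the gap closes; constrained expansion = 4.31 − 1.1 = 3.21 mm.
The walls impose strain ε = −(3.21)/3260 = -9.8460e-04; σ = Eε = 117000 · -9.8460e-04 = -115.2 MPa.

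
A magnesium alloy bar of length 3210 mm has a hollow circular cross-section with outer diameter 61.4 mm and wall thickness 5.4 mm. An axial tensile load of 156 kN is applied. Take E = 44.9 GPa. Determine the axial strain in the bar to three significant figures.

0.00366

A = 950 mm².
σ = N/A = 164.2 MPa; ε = σ/E = 164.2/44900 = 3.657e-03.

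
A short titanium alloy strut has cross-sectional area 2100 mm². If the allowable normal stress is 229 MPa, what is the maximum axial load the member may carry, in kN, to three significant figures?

481 kN

P_max = σ_allow · A = 229 · 2100 = 480900 N = 480.9 kN.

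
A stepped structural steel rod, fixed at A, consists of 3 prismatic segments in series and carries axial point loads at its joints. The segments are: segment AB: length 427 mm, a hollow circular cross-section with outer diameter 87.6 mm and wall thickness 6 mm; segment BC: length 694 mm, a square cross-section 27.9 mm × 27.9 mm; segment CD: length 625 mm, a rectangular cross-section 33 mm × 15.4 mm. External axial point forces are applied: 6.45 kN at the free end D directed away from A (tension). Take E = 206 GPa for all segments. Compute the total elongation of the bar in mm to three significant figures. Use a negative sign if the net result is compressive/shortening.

0.0751 mm

Internal axial forces (sectioning from the free end, tension +): N_CD = 6.45 kN, N_BC = 6.45 kN, N_AB = 6.45 kN.
A_AB = 1538 mm².
A_BC = 778.4 mm².
A_CD = 508.2 mm².
δ_AB = 6450·427/(1538·206000) = 0.008692 mm
δ_BC = 6450·694/(778.4·206000) = 0.02792 mm
δ_CD = 6450·625/(508.2·206000) = 0.03851 mm
δ = Σδ_i = 0.07511 mm.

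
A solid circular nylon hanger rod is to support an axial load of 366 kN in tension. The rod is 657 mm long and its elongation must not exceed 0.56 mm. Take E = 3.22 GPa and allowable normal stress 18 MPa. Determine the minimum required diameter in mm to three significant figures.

412 mm

Required area A ≥ P/σ_allow = 366000/18 = 20330 mm².
For a solid circular section, d ≥ √(4A/π) = 160.9 mm.
Elongation limit: A ≥ PL/(Eδ_allow) = 366000·657/(3220·0.56) = 133400 mm² ⇒ d ≥ 412.1 mm.
The elongation limit governs.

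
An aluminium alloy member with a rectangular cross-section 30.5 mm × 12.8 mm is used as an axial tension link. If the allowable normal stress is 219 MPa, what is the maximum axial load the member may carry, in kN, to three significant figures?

A = 390.4 mm².
P_max = σ_allow · A = 219 · 390.4 = 85500 N = 85.5 kN.

85.5 kN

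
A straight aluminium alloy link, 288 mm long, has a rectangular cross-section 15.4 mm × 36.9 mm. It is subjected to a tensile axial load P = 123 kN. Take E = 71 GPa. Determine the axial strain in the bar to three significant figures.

A = 568.3 mm².
σ = N/A = 216.5 MPa; ε = σ/E = 216.5/71000 = 3.049e-03.

0.00305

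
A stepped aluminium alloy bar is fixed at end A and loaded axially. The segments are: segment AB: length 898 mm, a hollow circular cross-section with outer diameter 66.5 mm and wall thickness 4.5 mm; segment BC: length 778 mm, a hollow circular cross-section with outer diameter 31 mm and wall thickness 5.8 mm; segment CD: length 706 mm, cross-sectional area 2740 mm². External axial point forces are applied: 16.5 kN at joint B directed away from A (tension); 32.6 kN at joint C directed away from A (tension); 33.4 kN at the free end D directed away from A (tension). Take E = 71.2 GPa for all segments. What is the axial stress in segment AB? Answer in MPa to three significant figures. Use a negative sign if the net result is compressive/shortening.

Internal axial forces (sectioning from the free end, tension +): N_CD = 33.4 kN, N_BC = 66 kN, N_AB = 82.5 kN.
A_AB = 876.5 mm².
σ_AB = N_AB/A_AB = 82500/876.5 = 94.12 MPa.

94.1 MPa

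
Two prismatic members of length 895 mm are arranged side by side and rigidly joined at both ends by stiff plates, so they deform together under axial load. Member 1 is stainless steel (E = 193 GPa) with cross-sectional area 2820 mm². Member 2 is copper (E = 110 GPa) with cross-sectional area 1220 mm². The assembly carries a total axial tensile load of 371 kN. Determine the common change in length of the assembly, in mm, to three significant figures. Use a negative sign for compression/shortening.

0.489 mm

Equal strain + equilibrium ⇒ each member carries load in proportion to AE: A₁E₁ = 544300000 N, A₂E₂ = 134200000 N, ΣAE = 678500000 N.
δ = PL/ΣAE = 371000·895/678500000 = 0.4894 mm.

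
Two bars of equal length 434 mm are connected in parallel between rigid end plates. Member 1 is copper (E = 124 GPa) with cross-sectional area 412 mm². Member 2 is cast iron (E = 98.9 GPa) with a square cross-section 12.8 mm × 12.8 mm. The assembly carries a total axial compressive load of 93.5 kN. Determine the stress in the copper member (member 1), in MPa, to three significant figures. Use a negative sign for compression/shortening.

A_2 = 163.8 mm².
Equal strain + equilibrium ⇒ each member carries load in proportion to AE: A₁E₁ = 51090000 N, A₂E₂ = 16200000 N, ΣAE = 67290000 N.
σ₁ = P·E₁/ΣAE = -93500·124000/67290000 = -172.3 MPa.

-172 MPa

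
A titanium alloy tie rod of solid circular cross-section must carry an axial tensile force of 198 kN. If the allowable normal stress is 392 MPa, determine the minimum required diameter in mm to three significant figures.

Required area A ≥ P/σ_allow = 198000/392 = 505.1 mm².
For a solid circular section, d ≥ √(4A/π) = 25.36 mm.

25.4 mm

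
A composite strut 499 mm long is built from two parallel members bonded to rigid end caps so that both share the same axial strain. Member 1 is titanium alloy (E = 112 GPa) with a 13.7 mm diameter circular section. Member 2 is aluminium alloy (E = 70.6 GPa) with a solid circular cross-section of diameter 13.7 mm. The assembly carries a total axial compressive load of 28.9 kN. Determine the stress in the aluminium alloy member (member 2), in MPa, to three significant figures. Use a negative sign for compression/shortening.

A_1 = 147.4 mm².
A_2 = 147.4 mm².
Equal strain + equilibrium ⇒ each member carries load in proportion to AE: A₁E₁ = 16510000 N, A₂E₂ = 10410000 N, ΣAE = 26920000 N.
σ₂ = P·E₂/ΣAE = -28900·70600/26920000 = -75.8 MPa.

-75.8 MPa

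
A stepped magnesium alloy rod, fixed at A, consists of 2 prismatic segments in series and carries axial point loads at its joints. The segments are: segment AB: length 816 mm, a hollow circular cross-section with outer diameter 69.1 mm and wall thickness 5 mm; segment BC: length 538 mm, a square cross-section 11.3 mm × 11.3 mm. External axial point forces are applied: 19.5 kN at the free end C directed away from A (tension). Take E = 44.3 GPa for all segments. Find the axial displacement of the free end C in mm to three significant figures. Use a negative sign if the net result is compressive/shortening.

2.21 mm

Internal axial forces (sectioning from the free end, tension +): N_BC = 19.5 kN, N_AB = 19.5 kN.
A_AB = 1007 mm².
A_BC = 127.7 mm².
δ_AB = 19500·816/(1007·44300) = 0.3567 mm
δ_BC = 19500·538/(127.7·44300) = 1.855 mm
δ = Σδ_i = 2.211 mm.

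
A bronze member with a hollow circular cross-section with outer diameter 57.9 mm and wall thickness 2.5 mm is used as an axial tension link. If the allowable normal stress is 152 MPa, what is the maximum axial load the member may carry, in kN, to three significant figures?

66.1 kN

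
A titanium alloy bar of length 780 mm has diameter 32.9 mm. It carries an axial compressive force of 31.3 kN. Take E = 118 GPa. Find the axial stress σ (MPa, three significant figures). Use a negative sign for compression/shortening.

A = 850.1 mm².
σ = N/A = -31300/850.1 = -36.82 MPa.

-36.8 MPa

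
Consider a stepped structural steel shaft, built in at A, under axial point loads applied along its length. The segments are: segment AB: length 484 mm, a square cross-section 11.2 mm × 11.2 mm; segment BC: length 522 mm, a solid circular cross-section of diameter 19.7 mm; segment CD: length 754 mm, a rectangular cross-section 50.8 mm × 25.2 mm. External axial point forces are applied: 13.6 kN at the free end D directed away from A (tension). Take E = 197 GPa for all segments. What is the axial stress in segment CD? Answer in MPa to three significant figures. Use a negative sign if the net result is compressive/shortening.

10.6 MPa

Internal axial forces (sectioning from the free end, tension +): N_CD = 13.6 kN, N_BC = 13.6 kN, N_AB = 13.6 kN.
A_CD = 1280 mm².
σ_CD = N_CD/A_CD = 13600/1280 = 10.62 MPa.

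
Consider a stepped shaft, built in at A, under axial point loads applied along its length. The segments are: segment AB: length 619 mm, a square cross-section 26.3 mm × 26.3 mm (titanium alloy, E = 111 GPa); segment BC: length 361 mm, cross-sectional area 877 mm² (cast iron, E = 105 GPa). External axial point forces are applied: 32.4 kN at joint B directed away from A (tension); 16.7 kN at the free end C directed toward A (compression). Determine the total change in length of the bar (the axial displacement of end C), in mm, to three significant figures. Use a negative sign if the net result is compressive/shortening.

Internal axial forces (sectioning from the free end, tension +): N_BC = -16.7 kN, N_AB = 15.7 kN.
A_AB = 691.7 mm².
δ_AB = 15700·619/(691.7·111000) = 0.1266 mm
δ_BC = -16700·361/(877·105000) = -0.06547 mm
δ = Σδ_i = 0.06111 mm.

0.0611 mm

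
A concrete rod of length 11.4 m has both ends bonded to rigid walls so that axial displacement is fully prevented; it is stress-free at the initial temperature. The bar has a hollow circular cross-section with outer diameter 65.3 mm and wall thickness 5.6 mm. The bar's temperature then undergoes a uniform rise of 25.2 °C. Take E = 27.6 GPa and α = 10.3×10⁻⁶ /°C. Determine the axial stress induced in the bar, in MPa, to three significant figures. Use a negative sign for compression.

Free thermal expansion αLΔT = 10.3e-6 · 11400 · 25.2 = 2.959 mm.
The walls impose strain ε = −(2.959)/11400 = -2.5956e-04; σ = Eε = 27600 · -2.5956e-04 = -7.164 MPa.

-7.16 MPa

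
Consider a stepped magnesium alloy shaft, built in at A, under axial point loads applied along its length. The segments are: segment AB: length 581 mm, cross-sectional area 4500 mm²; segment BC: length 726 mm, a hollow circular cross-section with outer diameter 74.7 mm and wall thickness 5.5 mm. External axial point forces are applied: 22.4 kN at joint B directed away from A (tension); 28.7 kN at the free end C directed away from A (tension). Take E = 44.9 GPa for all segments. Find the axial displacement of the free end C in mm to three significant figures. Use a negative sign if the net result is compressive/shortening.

Internal axial forces (sectioning from the free end, tension +): N_BC = 28.7 kN, N_AB = 51.1 kN.
A_BC = 1196 mm².
δ_AB = 51100·581/(4500·44900) = 0.1469 mm
δ_BC = 28700·726/(1196·44900) = 0.3881 mm
δ = Σδ_i = 0.535 mm.

0.535 mm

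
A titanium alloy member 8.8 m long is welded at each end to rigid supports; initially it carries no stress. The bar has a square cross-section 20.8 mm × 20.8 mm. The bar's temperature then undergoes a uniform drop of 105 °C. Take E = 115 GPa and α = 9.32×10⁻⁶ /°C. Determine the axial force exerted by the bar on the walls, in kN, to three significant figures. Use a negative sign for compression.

Free thermal expansion αLΔT = 9.32e-6 · 8800 · -105 = -8.612 mm.
The walls impose strain ε = −(-8.612)/8800 = 9.7860e-04; σ = Eε = 115000 · 9.7860e-04 = 112.5 MPa.
Wall reaction R = σ·A = 112.5·432.6 = 48690 N = 48.69 kN.

48.7 kN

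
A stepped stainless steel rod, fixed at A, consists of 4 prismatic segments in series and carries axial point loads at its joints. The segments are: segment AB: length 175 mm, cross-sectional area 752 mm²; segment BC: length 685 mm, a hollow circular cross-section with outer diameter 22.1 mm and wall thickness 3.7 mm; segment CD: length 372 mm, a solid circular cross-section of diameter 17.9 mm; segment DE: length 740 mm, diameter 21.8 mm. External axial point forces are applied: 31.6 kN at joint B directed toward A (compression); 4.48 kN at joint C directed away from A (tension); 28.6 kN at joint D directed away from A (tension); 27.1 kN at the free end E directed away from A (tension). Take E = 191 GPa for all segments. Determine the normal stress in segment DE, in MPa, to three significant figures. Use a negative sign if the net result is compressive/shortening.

72.6 MPa

Internal axial forces (sectioning from the free end, tension +): N_DE = 27.1 kN, N_CD = 55.7 kN, N_BC = 60.18 kN, N_AB = 28.58 kN.
A_DE = 373.3 mm².
σ_DE = N_DE/A_DE = 27100/373.3 = 72.6 MPa.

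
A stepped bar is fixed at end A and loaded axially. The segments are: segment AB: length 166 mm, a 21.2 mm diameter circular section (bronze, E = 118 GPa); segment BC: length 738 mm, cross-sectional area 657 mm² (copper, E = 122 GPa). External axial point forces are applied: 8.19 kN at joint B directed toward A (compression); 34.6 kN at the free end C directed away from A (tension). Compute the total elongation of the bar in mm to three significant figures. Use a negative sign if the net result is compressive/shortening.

Internal axial forces (sectioning from the free end, tension +): N_BC = 34.6 kN, N_AB = 26.41 kN.
A_AB = 353 mm².
δ_AB = 26410·166/(353·118000) = 0.1053 mm
δ_BC = 34600·738/(657·122000) = 0.3186 mm
δ = Σδ_i = 0.4238 mm.

0.424 mm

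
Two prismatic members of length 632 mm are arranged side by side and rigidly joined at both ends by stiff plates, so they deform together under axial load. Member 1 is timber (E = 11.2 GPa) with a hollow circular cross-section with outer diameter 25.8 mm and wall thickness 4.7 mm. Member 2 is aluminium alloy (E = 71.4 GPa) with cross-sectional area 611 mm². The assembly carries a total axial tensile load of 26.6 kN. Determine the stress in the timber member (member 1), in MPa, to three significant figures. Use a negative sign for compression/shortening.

6.32 MPa

A_1 = 311.6 mm².
Equal strain + equilibrium ⇒ each member carries load in proportion to AE: A₁E₁ = 3489000 N, A₂E₂ = 43630000 N, ΣAE = 47110000 N.
σ₁ = P·E₁/ΣAE = 26600·11200/47110000 = 6.323 MPa.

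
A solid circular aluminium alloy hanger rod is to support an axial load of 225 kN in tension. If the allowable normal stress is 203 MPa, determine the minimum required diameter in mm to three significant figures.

37.6 mm

Required area A ≥ P/σ_allow = 225000/203 = 1108 mm².
For a solid circular section, d ≥ √(4A/π) = 37.57 mm.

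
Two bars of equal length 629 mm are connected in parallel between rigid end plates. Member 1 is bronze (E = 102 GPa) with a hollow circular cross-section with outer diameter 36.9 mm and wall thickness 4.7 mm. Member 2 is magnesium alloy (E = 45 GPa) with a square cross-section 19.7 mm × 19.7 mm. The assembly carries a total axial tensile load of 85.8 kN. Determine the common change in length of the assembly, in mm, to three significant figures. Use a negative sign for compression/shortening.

0.818 mm

A_1 = 475.4 mm².
A_2 = 388.1 mm².
Equal strain + equilibrium ⇒ each member carries load in proportion to AE: A₁E₁ = 48500000 N, A₂E₂ = 17460000 N, ΣAE = 65960000 N.
δ = PL/ΣAE = 85800·629/65960000 = 0.8182 mm.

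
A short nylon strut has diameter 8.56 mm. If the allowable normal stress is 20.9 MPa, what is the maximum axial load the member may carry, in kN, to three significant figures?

1.20 kN

A = 57.55 mm².
P_max = σ_allow · A = 20.9 · 57.55 = 1203 N = 1.203 kN.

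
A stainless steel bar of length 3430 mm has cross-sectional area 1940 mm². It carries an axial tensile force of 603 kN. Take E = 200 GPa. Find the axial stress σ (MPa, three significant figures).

311 MPa

σ = N/A = 603000/1940 = 310.8 MPa.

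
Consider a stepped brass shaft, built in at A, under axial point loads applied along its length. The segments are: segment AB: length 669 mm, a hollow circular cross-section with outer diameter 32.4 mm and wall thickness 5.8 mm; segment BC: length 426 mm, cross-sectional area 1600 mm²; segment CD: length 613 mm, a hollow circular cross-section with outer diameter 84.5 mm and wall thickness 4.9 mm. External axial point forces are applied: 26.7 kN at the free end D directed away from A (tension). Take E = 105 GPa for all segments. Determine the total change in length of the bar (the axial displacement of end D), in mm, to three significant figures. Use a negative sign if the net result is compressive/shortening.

Internal axial forces (sectioning from the free end, tension +): N_CD = 26.7 kN, N_BC = 26.7 kN, N_AB = 26.7 kN.
A_AB = 484.7 mm².
A_CD = 1225 mm².
δ_AB = 26700·669/(484.7·105000) = 0.351 mm
δ_BC = 26700·426/(1600·105000) = 0.0677 mm
δ_CD = 26700·613/(1225·105000) = 0.1272 mm
δ = Σδ_i = 0.5459 mm.

0.546 mm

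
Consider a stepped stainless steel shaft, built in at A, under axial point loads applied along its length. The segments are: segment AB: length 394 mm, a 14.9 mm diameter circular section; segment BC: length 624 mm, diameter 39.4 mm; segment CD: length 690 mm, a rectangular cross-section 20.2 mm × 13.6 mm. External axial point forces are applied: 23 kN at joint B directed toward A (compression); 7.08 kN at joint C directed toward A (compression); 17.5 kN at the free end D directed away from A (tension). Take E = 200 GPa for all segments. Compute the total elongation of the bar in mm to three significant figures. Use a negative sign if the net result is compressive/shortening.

0.104 mm

Internal axial forces (sectioning from the free end, tension +): N_CD = 17.5 kN, N_BC = 10.42 kN, N_AB = -12.58 kN.
A_AB = 174.4 mm².
A_BC = 1219 mm².
A_CD = 274.7 mm².
δ_AB = -12580·394/(174.4·200000) = -0.1421 mm
δ_BC = 10420·624/(1219·200000) = 0.02666 mm
δ_CD = 17500·690/(274.7·200000) = 0.2198 mm
δ = Σδ_i = 0.1043 mm.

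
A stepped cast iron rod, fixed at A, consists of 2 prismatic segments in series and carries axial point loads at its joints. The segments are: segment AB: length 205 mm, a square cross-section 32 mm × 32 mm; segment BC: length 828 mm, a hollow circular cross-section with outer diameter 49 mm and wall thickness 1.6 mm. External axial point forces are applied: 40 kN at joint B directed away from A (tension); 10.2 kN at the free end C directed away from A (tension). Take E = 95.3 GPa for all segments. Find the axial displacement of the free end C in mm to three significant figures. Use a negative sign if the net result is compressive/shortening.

Internal axial forces (sectioning from the free end, tension +): N_BC = 10.2 kN, N_AB = 50.2 kN.
A_AB = 1024 mm².
A_BC = 238.3 mm².
δ_AB = 50200·205/(1024·95300) = 0.1055 mm
δ_BC = 10200·828/(238.3·95300) = 0.372 mm
δ = Σδ_i = 0.4774 mm.

0.477 mm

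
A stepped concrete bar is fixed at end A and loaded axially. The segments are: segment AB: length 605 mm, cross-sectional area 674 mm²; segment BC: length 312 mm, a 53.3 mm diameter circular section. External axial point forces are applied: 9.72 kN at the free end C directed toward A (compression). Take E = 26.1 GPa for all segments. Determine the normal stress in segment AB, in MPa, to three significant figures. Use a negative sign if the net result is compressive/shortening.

-14.4 MPa

Internal axial forces (sectioning from the free end, tension +): N_BC = -9.72 kN, N_AB = -9.72 kN.
σ_AB = N_AB/A_AB = -9720/674 = -14.42 MPa.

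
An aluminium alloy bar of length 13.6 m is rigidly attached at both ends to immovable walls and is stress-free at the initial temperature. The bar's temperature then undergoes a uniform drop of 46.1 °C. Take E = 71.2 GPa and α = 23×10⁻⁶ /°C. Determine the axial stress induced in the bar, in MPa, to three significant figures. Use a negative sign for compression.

Free thermal expansion αLΔT = 23e-6 · 13600 · -46.1 = -14.42 mm.
The walls impose strain ε = −(-14.42)/13600 = 1.0603e-03; σ = Eε = 71200 · 1.0603e-03 = 75.49 MPa.

75.5 MPa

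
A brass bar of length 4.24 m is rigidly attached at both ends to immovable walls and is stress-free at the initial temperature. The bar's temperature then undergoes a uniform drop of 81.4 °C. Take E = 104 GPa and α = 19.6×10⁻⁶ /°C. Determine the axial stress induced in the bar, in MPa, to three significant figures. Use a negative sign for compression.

Free thermal expansion αLΔT = 19.6e-6 · 4240 · -81.4 = -6.765 mm.
The walls impose strain ε = −(-6.765)/4240 = 1.5954e-03; σ = Eε = 104000 · 1.5954e-03 = 165.9 MPa.

166 MPa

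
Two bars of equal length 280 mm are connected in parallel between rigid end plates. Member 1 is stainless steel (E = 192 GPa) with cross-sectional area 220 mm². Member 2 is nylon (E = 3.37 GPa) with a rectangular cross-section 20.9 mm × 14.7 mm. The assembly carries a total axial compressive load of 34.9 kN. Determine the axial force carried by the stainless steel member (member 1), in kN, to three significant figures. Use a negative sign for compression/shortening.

-34.1 kN

A_2 = 307.2 mm².
Equal strain + equilibrium ⇒ each member carries load in proportion to AE: A₁E₁ = 42240000 N, A₂E₂ = 1035000 N, ΣAE = 43280000 N.
F₁ = P·A₁E₁/ΣAE = -34900·42240000/43280000 = -34070 N.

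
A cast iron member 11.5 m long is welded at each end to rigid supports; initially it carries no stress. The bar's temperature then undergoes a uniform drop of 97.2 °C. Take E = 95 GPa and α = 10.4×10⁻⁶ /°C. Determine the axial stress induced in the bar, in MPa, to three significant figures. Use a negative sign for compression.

96.0 MPa

Free thermal expansion αLΔT = 10.4e-6 · 11500 · -97.2 = -11.63 mm.
The walls impose strain ε = −(-11.63)/11500 = 1.0109e-03; σ = Eε = 95000 · 1.0109e-03 = 96.03 MPa.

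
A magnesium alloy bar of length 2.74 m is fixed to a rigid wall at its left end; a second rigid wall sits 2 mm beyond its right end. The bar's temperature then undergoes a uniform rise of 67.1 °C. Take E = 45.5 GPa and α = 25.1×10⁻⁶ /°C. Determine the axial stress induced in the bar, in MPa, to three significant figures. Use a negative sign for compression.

Free thermal expansion αLΔT = 25.1e-6 · 2740 · 67.1 = 4.615 mm.
The walls engage after the gap closes; constrained expansion = 4.615 − 2 = 2.615 mm.
The walls impose strain ε = −(2.615)/2740 = -9.5428e-04; σ = Eε = 45500 · -9.5428e-04 = -43.42 MPa.

-43.4 MPa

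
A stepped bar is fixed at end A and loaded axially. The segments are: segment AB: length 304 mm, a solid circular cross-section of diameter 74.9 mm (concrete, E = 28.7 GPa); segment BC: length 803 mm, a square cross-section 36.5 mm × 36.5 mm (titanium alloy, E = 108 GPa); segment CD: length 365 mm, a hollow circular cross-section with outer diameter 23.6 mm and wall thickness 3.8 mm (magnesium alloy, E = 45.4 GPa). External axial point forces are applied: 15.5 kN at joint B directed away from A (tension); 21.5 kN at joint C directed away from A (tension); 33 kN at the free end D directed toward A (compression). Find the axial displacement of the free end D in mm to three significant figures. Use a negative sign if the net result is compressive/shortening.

-1.18 mm

Internal axial forces (sectioning from the free end, tension +): N_CD = -33 kN, N_BC = -11.5 kN, N_AB = 4 kN.
A_AB = 4406 mm².
A_BC = 1332 mm².
A_CD = 236.4 mm².
δ_AB = 4000·304/(4406·28700) = 0.009616 mm
δ_BC = -11500·803/(1332·108000) = -0.06418 mm
δ_CD = -33000·365/(236.4·45400) = -1.122 mm
δ = Σδ_i = -1.177 mm.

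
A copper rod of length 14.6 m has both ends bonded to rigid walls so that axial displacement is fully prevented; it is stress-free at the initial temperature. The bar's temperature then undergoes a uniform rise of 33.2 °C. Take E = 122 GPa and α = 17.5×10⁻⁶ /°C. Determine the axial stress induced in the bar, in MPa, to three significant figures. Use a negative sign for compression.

-70.9 MPa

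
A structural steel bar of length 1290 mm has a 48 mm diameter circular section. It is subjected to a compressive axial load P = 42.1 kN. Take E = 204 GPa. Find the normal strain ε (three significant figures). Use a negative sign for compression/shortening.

A = 1810 mm².
σ = N/A = -23.27 MPa; ε = σ/E = -23.27/204000 = -1.140e-04.

-1.14e-04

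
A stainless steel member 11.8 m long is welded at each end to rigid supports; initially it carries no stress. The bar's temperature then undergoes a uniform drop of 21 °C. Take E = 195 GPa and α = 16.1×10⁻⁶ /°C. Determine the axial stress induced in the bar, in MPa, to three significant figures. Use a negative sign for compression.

Free thermal expansion αLΔT = 16.1e-6 · 11800 · -21 = -3.99 mm.
The walls impose strain ε = −(-3.99)/11800 = 3.3810e-04; σ = Eε = 195000 · 3.3810e-04 = 65.93 MPa.

65.9 MPa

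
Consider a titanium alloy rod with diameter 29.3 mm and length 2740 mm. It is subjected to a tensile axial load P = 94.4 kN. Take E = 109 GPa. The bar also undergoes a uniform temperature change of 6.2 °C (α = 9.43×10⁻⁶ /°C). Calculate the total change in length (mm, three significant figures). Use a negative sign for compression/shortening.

A = 674.3 mm².
δ_mech = NL/(AE) = 94400·2740/(674.3·109000) = 3.519 mm.
δ_thermal = αLΔT = 9.43e-6·2740·6.2 = 0.1602 mm.
δ = δ_mech + δ_thermal = 3.68 mm.

3.68 mm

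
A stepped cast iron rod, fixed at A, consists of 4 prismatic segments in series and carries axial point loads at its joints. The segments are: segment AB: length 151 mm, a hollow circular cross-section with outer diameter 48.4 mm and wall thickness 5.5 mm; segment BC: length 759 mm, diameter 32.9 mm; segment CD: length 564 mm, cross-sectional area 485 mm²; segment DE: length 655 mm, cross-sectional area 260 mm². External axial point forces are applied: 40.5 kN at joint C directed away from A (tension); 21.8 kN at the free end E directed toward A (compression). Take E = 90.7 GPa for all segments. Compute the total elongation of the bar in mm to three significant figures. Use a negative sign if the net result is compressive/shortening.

Internal axial forces (sectioning from the free end, tension +): N_DE = -21.8 kN, N_CD = -21.8 kN, N_BC = 18.7 kN, N_AB = 18.7 kN.
A_AB = 741.3 mm².
A_BC = 850.1 mm².
δ_AB = 18700·151/(741.3·90700) = 0.042 mm
δ_BC = 18700·759/(850.1·90700) = 0.1841 mm
δ_CD = -21800·564/(485·90700) = -0.2795 mm
δ_DE = -21800·655/(260·90700) = -0.6055 mm
δ = Σδ_i = -0.6589 mm.

-0.659 mm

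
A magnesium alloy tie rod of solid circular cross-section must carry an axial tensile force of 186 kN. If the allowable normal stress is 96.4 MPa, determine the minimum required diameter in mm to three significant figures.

49.6 mm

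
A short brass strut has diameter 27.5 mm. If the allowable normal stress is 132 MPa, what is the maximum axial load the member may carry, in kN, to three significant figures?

78.4 kN

A = 594 mm².
P_max = σ_allow · A = 132 · 594 = 78400 N = 78.4 kN.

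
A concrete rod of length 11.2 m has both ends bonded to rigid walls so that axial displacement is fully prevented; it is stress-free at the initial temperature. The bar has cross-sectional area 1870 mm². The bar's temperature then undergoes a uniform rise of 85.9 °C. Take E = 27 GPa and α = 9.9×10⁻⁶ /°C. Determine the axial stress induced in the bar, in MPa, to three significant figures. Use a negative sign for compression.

-23.0 MPa

Free thermal expansion αLΔT = 9.9e-6 · 11200 · 85.9 = 9.525 mm.
The walls impose strain ε = −(9.525)/11200 = -8.5041e-04; σ = Eε = 27000 · -8.5041e-04 = -22.96 MPa.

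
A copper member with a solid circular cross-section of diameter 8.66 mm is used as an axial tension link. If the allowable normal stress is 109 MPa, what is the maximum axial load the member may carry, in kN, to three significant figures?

A = 58.9 mm².
P_max = σ_allow · A = 109 · 58.9 = 6420 N = 6.42 kN.

6.42 kN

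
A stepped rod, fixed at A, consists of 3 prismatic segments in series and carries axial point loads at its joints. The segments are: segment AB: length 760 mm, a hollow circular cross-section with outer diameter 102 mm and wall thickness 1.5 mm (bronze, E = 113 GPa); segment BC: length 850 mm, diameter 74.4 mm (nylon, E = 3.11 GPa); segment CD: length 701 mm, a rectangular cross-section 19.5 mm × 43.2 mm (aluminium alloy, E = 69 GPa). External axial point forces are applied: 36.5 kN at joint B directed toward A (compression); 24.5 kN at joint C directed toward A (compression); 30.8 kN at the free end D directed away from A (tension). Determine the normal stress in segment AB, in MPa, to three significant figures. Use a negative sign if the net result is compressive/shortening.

Internal axial forces (sectioning from the free end, tension +): N_CD = 30.8 kN, N_BC = 6.3 kN, N_AB = -30.2 kN.
A_AB = 473.6 mm².
σ_AB = N_AB/A_AB = -30200/473.6 = -63.77 MPa.

-63.8 MPa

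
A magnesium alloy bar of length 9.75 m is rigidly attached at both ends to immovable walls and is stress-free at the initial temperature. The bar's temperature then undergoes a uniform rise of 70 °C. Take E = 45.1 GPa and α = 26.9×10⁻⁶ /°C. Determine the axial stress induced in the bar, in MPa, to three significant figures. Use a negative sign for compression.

Free thermal expansion αLΔT = 26.9e-6 · 9750 · 70 = 18.36 mm.
The walls impose strain ε = −(18.36)/9750 = -1.8830e-03; σ = Eε = 45100 · -1.8830e-03 = -84.92 MPa.

-84.9 MPa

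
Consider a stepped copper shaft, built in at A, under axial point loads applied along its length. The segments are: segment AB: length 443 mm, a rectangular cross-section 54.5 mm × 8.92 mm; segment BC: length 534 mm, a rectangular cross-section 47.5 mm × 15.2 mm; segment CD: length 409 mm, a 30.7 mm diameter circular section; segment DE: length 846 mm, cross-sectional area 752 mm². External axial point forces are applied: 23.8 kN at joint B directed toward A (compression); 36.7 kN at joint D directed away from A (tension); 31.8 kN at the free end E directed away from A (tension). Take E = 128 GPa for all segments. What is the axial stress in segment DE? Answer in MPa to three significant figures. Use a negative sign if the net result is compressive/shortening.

42.3 MPa

Internal axial forces (sectioning from the free end, tension +): N_DE = 31.8 kN, N_CD = 68.5 kN, N_BC = 68.5 kN, N_AB = 44.7 kN.
σ_DE = N_DE/A_DE = 31800/752 = 42.29 MPa.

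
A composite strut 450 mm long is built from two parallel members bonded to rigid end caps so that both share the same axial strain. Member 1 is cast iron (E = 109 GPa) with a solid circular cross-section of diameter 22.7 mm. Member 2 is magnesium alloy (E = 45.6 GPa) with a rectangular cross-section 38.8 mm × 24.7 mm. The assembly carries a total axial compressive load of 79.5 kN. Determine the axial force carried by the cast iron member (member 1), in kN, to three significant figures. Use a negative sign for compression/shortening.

-39.9 kN

A_1 = 404.7 mm².
A_2 = 958.4 mm².
Equal strain + equilibrium ⇒ each member carries load in proportion to AE: A₁E₁ = 44110000 N, A₂E₂ = 43700000 N, ΣAE = 87810000 N.
F₁ = P·A₁E₁/ΣAE = -79500·44110000/87810000 = -39940 N.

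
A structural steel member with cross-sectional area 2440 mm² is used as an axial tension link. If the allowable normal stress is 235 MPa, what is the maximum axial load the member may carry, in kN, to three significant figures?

P_max = σ_allow · A = 235 · 2440 = 573400 N = 573.4 kN.

573 kN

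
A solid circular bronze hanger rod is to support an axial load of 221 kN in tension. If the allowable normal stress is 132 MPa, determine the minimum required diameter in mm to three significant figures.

46.2 mm

Required area A ≥ P/σ_allow = 221000/132 = 1674 mm².
For a solid circular section, d ≥ √(4A/π) = 46.17 mm.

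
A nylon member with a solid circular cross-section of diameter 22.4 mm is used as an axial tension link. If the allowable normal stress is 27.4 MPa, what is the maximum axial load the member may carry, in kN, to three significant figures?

A = 394.1 mm².
P_max = σ_allow · A = 27.4 · 394.1 = 10800 N = 10.8 kN.

10.8 kN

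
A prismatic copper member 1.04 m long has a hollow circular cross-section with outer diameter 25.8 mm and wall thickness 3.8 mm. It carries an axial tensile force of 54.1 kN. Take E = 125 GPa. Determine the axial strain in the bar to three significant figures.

A = 262.6 mm².
σ = N/A = 206 MPa; ε = σ/E = 206/125000 = 1.648e-03.

0.00165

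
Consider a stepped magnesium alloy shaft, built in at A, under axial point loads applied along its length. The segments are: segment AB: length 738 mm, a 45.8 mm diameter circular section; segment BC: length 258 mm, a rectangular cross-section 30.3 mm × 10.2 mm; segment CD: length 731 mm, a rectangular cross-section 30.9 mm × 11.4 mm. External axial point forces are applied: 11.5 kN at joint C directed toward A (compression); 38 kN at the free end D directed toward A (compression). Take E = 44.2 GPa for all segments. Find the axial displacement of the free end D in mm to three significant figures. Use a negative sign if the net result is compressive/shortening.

-3.22 mm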